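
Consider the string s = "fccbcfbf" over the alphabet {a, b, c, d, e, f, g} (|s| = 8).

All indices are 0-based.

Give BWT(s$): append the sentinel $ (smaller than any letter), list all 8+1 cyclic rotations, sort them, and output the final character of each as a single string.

rank  rotation   last
    0  $fccbcfbf  f
    1  bcfbf$fcc  c
    2  bf$fccbcf  f
    3  cbcfbf$fc  c
    4  ccbcfbf$f  f
    5  cfbf$fccb  b
    6  f$fccbcfb  b
    7  fbf$fccbc  c
    8  fccbcfbf$  $

fcfcfbbc$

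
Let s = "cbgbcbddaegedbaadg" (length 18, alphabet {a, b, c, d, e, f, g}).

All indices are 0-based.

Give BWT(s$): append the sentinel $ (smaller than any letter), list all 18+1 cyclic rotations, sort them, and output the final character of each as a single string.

rank  rotation             last
    0  $cbgbcbddaegedbaadg  g
    1  aadg$cbgbcbddaegedb  b
    2  adg$cbgbcbddaegedba  a
    3  aegedbaadg$cbgbcbdd  d
    4  baadg$cbgbcbddaeged  d
    5  bcbddaegedbaadg$cbg  g
    6  bddaegedbaadg$cbgbc  c
    7  bgbcbddaegedbaadg$c  c
    8  cbddaegedbaadg$cbgb  b
    9  cbgbcbddaegedbaadg$  $
   10  daegedbaadg$cbgbcbd  d
   11  dbaadg$cbgbcbddaege  e
   12  ddaegedbaadg$cbgbcb  b
   13  dg$cbgbcbddaegedbaa  a
   14  edbaadg$cbgbcbddaeg  g
   15  egedbaadg$cbgbcbdda  a
   16  g$cbgbcbddaegedbaad  d
   17  gbcbddaegedbaadg$cb  b
   18  gedbaadg$cbgbcbddae  e

gbaddgccb$debagadbe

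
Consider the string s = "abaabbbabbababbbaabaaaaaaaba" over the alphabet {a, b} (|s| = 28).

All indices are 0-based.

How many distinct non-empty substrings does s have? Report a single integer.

sorted suffixes:
  #0 SA[0]=27  'a'
  #1 SA[1]=19  'aaaaaaaba'
  #2 SA[2]=20  'aaaaaaba'
  #3 SA[3]=21  'aaaaaba'
  #4 SA[4]=22  'aaaaba'
  #5 SA[5]=23  'aaaba'
  #6 SA[6]=24  'aaba'
  #7 SA[7]=16  'aabaaaaaaaba'
  #8 SA[8]=2  'aabbbabbababbbaabaaaaaaaba'
  #9 SA[9]=25  'aba'
  #10 SA[10]=17  'abaaaaaaaba'
  #11 SA[11]=0  'abaabbbabbababbbaabaaaaaaaba'
  #12 SA[12]=10  'ababbbaabaaaaaaaba'
  #13 SA[13]=7  'abbababbbaabaaaaaaaba'
  #14 SA[14]=12  'abbbaabaaaaaaaba'
  #15 SA[15]=3  'abbbabbababbbaabaaaaaaaba'
  #16 SA[16]=26  'ba'
  #17 SA[17]=18  'baaaaaaaba'
  #18 SA[18]=15  'baabaaaaaaaba'
  #19 SA[19]=1  'baabbbabbababbbaabaaaaaaaba'
  #20 SA[20]=9  'bababbbaabaaaaaaaba'
  #21 SA[21]=6  'babbababbbaabaaaaaaaba'
  #22 SA[22]=11  'babbbaabaaaaaaaba'
  #23 SA[23]=14  'bbaabaaaaaaaba'
  #24 SA[24]=8  'bbababbbaabaaaaaaaba'
  #25 SA[25]=5  'bbabbababbbaabaaaaaaaba'
  #26 SA[26]=13  'bbbaabaaaaaaaba'
  #27 SA[27]=4  'bbbabbababbbaabaaaaaaaba'

SA = [27, 19, 20, 21, 22, 23, 24, 16, 2, 25, 17, 0, 10, 7, 12, 3, 26, 18, 15, 1, 9, 6, 11, 14, 8, 5, 13, 4]
rank  pair      lcp
   1  s[27:],s[19:]  1  'a'
   2  s[19:],s[20:]  6  'aaaaaa'
   3  s[20:],s[21:]  5  'aaaaa'
   4  s[21:],s[22:]  4  'aaaa'
   5  s[22:],s[23:]  3  'aaa'
   6  s[23:],s[24:]  2  'aa'
   7  s[24:],s[16:]  4  'aaba'
   8  s[16:],s[2:]  3  'aab'
   9  s[2:],s[25:]  1  'a'
  10  s[25:],s[17:]  3  'aba'
  11  s[17:],s[0:]  4  'abaa'
  12  s[0:],s[10:]  3  'aba'
  13  s[10:],s[7:]  2  'ab'
  14  s[7:],s[12:]  3  'abb'
  15  s[12:],s[3:]  5  'abbba'
  16  s[3:],s[26:]  0  ''
  17  s[26:],s[18:]  2  'ba'
  18  s[18:],s[15:]  3  'baa'
  19  s[15:],s[1:]  4  'baab'
  20  s[1:],s[9:]  2  'ba'
  21  s[9:],s[6:]  3  'bab'
  22  s[6:],s[11:]  4  'babb'
  23  s[11:],s[14:]  1  'b'
  24  s[14:],s[8:]  3  'bba'
  25  s[8:],s[5:]  4  'bbab'
  26  s[5:],s[13:]  2  'bb'
  27  s[13:],s[4:]  4  'bbba'

n(n+1)/2 = 28·29/2 = 406
Σ LCP = 0 + 1 + 6 + 5 + 4 + 3 + 2 + 4 + 3 + 1 + 3 + 4 + 3 + 2 + 3 + 5 + 0 + 2 + 3 + 4 + 2 + 3 + 4 + 1 + 3 + 4 + 2 + 4 = 81
distinct = 406 − 81 = 325

325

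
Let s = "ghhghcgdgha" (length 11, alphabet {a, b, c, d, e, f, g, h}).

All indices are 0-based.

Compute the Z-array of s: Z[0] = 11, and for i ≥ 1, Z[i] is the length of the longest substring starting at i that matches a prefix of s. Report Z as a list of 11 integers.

Z[0]=11
i=1: i≥r, start 0; Z[1]=0
i=2: i≥r, start 0; Z[2]=0
i=3: i≥r, start 0; Z[3]=2 scan→box=[3,5)
i=4: min(r-i=1, Z[1]=0)=0; Z[4]=0
i=5: i≥r, start 0; Z[5]=0
i=6: i≥r, start 0; Z[6]=1 scan→box=[6,7)
i=7: i≥r, start 0; Z[7]=0
i=8: i≥r, start 0; Z[8]=2 scan→box=[8,10)
i=9: min(r-i=1, Z[1]=0)=0; Z[9]=0
i=10: i≥r, start 0; Z[10]=0

[11, 0, 0, 2, 0, 0, 1, 0, 2, 0, 0]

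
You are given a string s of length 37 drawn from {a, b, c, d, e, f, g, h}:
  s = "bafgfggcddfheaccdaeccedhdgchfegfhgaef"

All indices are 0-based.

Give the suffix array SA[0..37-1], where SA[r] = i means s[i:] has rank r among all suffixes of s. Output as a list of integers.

rank→(start, suffix):
  0 → (13, 'accdaeccedhdgchfegfhgaef')
  1 → (17, 'aeccedhdgchfegfhgaef')
  2 → (34, 'aef')
  3 → (1, 'afgfggcddfheaccdaeccedhdgchfegfhgaef')
  4 → (0, 'bafgfggcddfheaccdaeccedhdgchfegfhgaef')
  5 → (14, 'ccdaeccedhdgchfegfhgaef')
  6 → (19, 'ccedhdgchfegfhgaef')
  7 → (15, 'cdaeccedhdgchfegfhgaef')
  8 → (7, 'cddfheaccdaeccedhdgchfegfhgaef')
  9 → (20, 'cedhdgchfegfhgaef')
  10 → (26, 'chfegfhgaef')
  11 → (16, 'daeccedhdgchfegfhgaef')
  12 → (8, 'ddfheaccdaeccedhdgchfegfhgaef')
  13 → (9, 'dfheaccdaeccedhdgchfegfhgaef')
  14 → (24, 'dgchfegfhgaef')
  15 → (22, 'dhdgchfegfhgaef')
  16 → (12, 'eaccdaeccedhdgchfegfhgaef')
  17 → (18, 'eccedhdgchfegfhgaef')
  18 → (21, 'edhdgchfegfhgaef')
  19 → (35, 'ef')
  20 → (29, 'egfhgaef')
  21 → (36, 'f')
  22 → (28, 'fegfhgaef')
  23 → (2, 'fgfggcddfheaccdaeccedhdgchfegfhgaef')
  24 → (4, 'fggcddfheaccdaeccedhdgchfegfhgaef')
  25 → (10, 'fheaccdaeccedhdgchfegfhgaef')
  26 → (31, 'fhgaef')
  27 → (33, 'gaef')
  28 → (6, 'gcddfheaccdaeccedhdgchfegfhgaef')
  29 → (25, 'gchfegfhgaef')
  30 → (3, 'gfggcddfheaccdaeccedhdgchfegfhgaef')
  31 → (30, 'gfhgaef')
  32 → (5, 'ggcddfheaccdaeccedhdgchfegfhgaef')
  33 → (23, 'hdgchfegfhgaef')
  34 → (11, 'heaccdaeccedhdgchfegfhgaef')
  35 → (27, 'hfegfhgaef')
  36 → (32, 'hgaef')

[13, 17, 34, 1, 0, 14, 19, 15, 7, 20, 26, 16, 8, 9, 24, 22, 12, 18, 21, 35, 29, 36, 28, 2, 4, 10, 31, 33, 6, 25, 3, 30, 5, 23, 11, 27, 32]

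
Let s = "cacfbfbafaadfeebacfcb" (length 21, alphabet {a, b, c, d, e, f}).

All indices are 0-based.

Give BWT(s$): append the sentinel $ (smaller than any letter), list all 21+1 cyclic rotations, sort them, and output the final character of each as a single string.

rank  rotation                last
    0  $cacfbfbafaadfeebacfcb  b
    1  aadfeebacfcb$cacfbfbaf  f
    2  acfbfbafaadfeebacfcb$c  c
    3  acfcb$cacfbfbafaadfeeb  b
    4  adfeebacfcb$cacfbfbafa  a
    5  afaadfeebacfcb$cacfbfb  b
    6  b$cacfbfbafaadfeebacfc  c
    7  bacfcb$cacfbfbafaadfee  e
    8  bafaadfeebacfcb$cacfbf  f
    9  bfbafaadfeebacfcb$cacf  f
   10  cacfbfbafaadfeebacfcb$  $
   11  cb$cacfbfbafaadfeebacf  f
   12  cfbfbafaadfeebacfcb$ca  a
   13  cfcb$cacfbfbafaadfeeba  a
   14  dfeebacfcb$cacfbfbafaa  a
   15  ebacfcb$cacfbfbafaadfe  e
   16  eebacfcb$cacfbfbafaadf  f
   17  faadfeebacfcb$cacfbfba  a
   18  fbafaadfeebacfcb$cacfb  b
   19  fbfbafaadfeebacfcb$cac  c
   20  fcb$cacfbfbafaadfeebac  c
   21  feebacfcb$cacfbfbafaad  d

bfcbabceff$faaaefabccd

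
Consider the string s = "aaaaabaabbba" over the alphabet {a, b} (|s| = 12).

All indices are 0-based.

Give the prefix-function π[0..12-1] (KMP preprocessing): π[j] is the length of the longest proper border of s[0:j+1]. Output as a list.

[0, 1, 2, 3, 4, 0, 1, 2, 0, 0, 0, 1]

π[0] = 0
j=1 s[j]='a': π[1]=1 (border 'a')
j=2 s[j]='a': π[2]=2 (border 'aa')
j=3 s[j]='a': π[3]=3 (border 'aaa')
j=4 s[j]='a': π[4]=4 (border 'aaaa')
j=5 s[j]='b': k: 4→3→2→1→0; π[5]=0 (border '')
j=6 s[j]='a': π[6]=1 (border 'a')
j=7 s[j]='a': π[7]=2 (border 'aa')
j=8 s[j]='b': k: 2→1→0; π[8]=0 (border '')
j=9 s[j]='b': π[9]=0 (border '')
j=10 s[j]='b': π[10]=0 (border '')
j=11 s[j]='a': π[11]=1 (border 'a')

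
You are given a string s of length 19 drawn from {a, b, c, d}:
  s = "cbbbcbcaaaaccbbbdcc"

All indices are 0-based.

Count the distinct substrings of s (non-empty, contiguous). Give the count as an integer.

rank→(start, suffix):
  0 → (7, 'aaaaccbbbdcc')
  1 → (8, 'aaaccbbbdcc')
  2 → (9, 'aaccbbbdcc')
  3 → (10, 'accbbbdcc')
  4 → (1, 'bbbcbcaaaaccbbbdcc')
  5 → (13, 'bbbdcc')
  6 → (2, 'bbcbcaaaaccbbbdcc')
  7 → (14, 'bbdcc')
  8 → (5, 'bcaaaaccbbbdcc')
  9 → (3, 'bcbcaaaaccbbbdcc')
  10 → (15, 'bdcc')
  11 → (18, 'c')
  12 → (6, 'caaaaccbbbdcc')
  13 → (0, 'cbbbcbcaaaaccbbbdcc')
  14 → (12, 'cbbbdcc')
  15 → (4, 'cbcaaaaccbbbdcc')
  16 → (17, 'cc')
  17 → (11, 'ccbbbdcc')
  18 → (16, 'dcc')

SA = [7, 8, 9, 10, 1, 13, 2, 14, 5, 3, 15, 18, 6, 0, 12, 4, 17, 11, 16]
i: (SA[i-1],SA[i]) lcp shared
  1: (7,8) 3 'aaa'
  2: (8,9) 2 'aa'
  3: (9,10) 1 'a'
  4: (10,1) 0 ''
  5: (1,13) 3 'bbb'
  6: (13,2) 2 'bb'
  7: (2,14) 2 'bb'
  8: (14,5) 1 'b'
  9: (5,3) 2 'bc'
  10: (3,15) 1 'b'
  11: (15,18) 0 ''
  12: (18,6) 1 'c'
  13: (6,0) 1 'c'
  14: (0,12) 4 'cbbb'
  15: (12,4) 2 'cb'
  16: (4,17) 1 'c'
  17: (17,11) 2 'cc'
  18: (11,16) 0 ''

n(n+1)/2 = 19·20/2 = 190
Σ LCP = 0 + 3 + 2 + 1 + 0 + 3 + 2 + 2 + 1 + 2 + 1 + 0 + 1 + 1 + 4 + 2 + 1 + 2 + 0 = 28
distinct = 190 − 28 = 162

162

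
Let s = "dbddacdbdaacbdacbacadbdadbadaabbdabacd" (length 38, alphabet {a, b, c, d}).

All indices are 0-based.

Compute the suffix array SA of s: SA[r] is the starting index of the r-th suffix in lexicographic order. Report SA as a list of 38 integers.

rank | idx | suffix
   0 |  28 | aabbdabacd
   1 |   9 | aacbdacbacadbdadbadaabbdabacd
   2 |  33 | abacd
   3 |  29 | abbdabacd
   4 |  17 | acadbdadbadaabbdabacd
   5 |  14 | acbacadbdadbadaabbdabacd
   6 |  10 | acbdacbacadbdadbadaabbdabacd
   7 |  35 | acd
   8 |   4 | acdbdaacbdacbacadbdadbadaabbdabacd
   9 |  26 | adaabbdabacd
  10 |  23 | adbadaabbdabacd
  11 |  19 | adbdadbadaabbdabacd
  12 |  16 | bacadbdadbadaabbdabacd
  13 |  34 | bacd
  14 |  25 | badaabbdabacd
  15 |  30 | bbdabacd
  16 |   7 | bdaacbdacbacadbdadbadaabbdabacd
  17 |  31 | bdabacd
  18 |  12 | bdacbacadbdadbadaabbdabacd
  19 |  21 | bdadbadaabbdabacd
  20 |   1 | bddacdbdaacbdacbacadbdadbadaabbdabacd
  21 |  18 | cadbdadbadaabbdabacd
  22 |  15 | cbacadbdadbadaabbdabacd
  23 |  11 | cbdacbacadbdadbadaabbdabacd
  24 |  36 | cd
  25 |   5 | cdbdaacbdacbacadbdadbadaabbdabacd
  26 |  37 | d
  27 |  27 | daabbdabacd
  28 |   8 | daacbdacbacadbdadbadaabbdabacd
  29 |  32 | dabacd
  30 |  13 | dacbacadbdadbadaabbdabacd
  31 |   3 | dacdbdaacbdacbacadbdadbadaabbdabacd
  32 |  22 | dadbadaabbdabacd
  33 |  24 | dbadaabbdabacd
  34 |   6 | dbdaacbdacbacadbdadbadaabbdabacd
  35 |  20 | dbdadbadaabbdabacd
  36 |   0 | dbddacdbdaacbdacbacadbdadbadaabbdabacd
  37 |   2 | ddacdbdaacbdacbacadbdadbadaabbdabacd

[28, 9, 33, 29, 17, 14, 10, 35, 4, 26, 23, 19, 16, 34, 25, 30, 7, 31, 12, 21, 1, 18, 15, 11, 36, 5, 37, 27, 8, 32, 13, 3, 22, 24, 6, 20, 0, 2]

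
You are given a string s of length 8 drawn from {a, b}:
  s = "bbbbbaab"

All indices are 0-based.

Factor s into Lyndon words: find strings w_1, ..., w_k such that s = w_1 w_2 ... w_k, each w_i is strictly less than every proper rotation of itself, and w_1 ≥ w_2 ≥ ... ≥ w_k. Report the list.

["b", "b", "b", "b", "b", "aab"]

emit factor 1: 'b' (i=0, period=1)
emit factor 2: 'b' (i=1, period=1)
emit factor 3: 'b' (i=2, period=1)
emit factor 4: 'b' (i=3, period=1)
emit factor 5: 'b' (i=4, period=1)
emit factor 6: 'aab' (i=5, period=3)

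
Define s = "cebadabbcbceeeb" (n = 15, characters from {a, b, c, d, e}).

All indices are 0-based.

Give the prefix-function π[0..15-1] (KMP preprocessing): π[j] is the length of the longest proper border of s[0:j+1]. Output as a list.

π[0] = 0
j=1 s[j]='e': π[1]=0 (border '')
j=2 s[j]='b': π[2]=0 (border '')
j=3 s[j]='a': π[3]=0 (border '')
j=4 s[j]='d': π[4]=0 (border '')
j=5 s[j]='a': π[5]=0 (border '')
j=6 s[j]='b': π[6]=0 (border '')
j=7 s[j]='b': π[7]=0 (border '')
j=8 s[j]='c': π[8]=1 (border 'c')
j=9 s[j]='b': k: 1→0; π[9]=0 (border '')
j=10 s[j]='c': π[10]=1 (border 'c')
j=11 s[j]='e': π[11]=2 (border 'ce')
j=12 s[j]='e': k: 2→0; π[12]=0 (border '')
j=13 s[j]='e': π[13]=0 (border '')
j=14 s[j]='b': π[14]=0 (border '')

[0, 0, 0, 0, 0, 0, 0, 0, 1, 0, 1, 2, 0, 0, 0]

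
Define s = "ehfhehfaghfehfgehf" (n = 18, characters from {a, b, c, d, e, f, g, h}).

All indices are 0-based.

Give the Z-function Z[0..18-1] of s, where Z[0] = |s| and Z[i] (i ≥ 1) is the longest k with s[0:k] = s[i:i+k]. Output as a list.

Z[0]=18
i=1: fresh scan; Z[1]=0
i=2: fresh scan; Z[2]=0
i=3: fresh scan; Z[3]=0
i=4: fresh scan; Z[4]=3 scan→box=[4,7)
i=5: min(r-i=2, Z[1]=0)=0; Z[5]=0
i=6: min(r-i=1, Z[2]=0)=0; Z[6]=0
i=7: fresh scan; Z[7]=0
i=8: fresh scan; Z[8]=0
i=9: fresh scan; Z[9]=0
i=10: fresh scan; Z[10]=0
i=11: fresh scan; Z[11]=3 scan→box=[11,14)
i=12: min(r-i=2, Z[1]=0)=0; Z[12]=0
i=13: min(r-i=1, Z[2]=0)=0; Z[13]=0
i=14: fresh scan; Z[14]=0
i=15: fresh scan; Z[15]=3 scan→box=[15,18)
i=16: min(r-i=2, Z[1]=0)=0; Z[16]=0
i=17: min(r-i=1, Z[2]=0)=0; Z[17]=0

[18, 0, 0, 0, 3, 0, 0, 0, 0, 0, 0, 3, 0, 0, 0, 3, 0, 0]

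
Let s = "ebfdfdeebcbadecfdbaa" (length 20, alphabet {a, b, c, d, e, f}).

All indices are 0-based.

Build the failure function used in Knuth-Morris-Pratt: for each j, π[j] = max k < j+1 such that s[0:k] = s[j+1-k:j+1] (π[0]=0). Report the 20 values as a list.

π[0] = 0
j=1 s[j]='b': π[1]=0 (border '')
j=2 s[j]='f': π[2]=0 (border '')
j=3 s[j]='d': π[3]=0 (border '')
j=4 s[j]='f': π[4]=0 (border '')
j=5 s[j]='d': π[5]=0 (border '')
j=6 s[j]='e': π[6]=1 (border 'e')
j=7 s[j]='e': k: 1→0; π[7]=1 (border 'e')
j=8 s[j]='b': π[8]=2 (border 'eb')
j=9 s[j]='c': k: 2→0; π[9]=0 (border '')
j=10 s[j]='b': π[10]=0 (border '')
j=11 s[j]='a': π[11]=0 (border '')
j=12 s[j]='d': π[12]=0 (border '')
j=13 s[j]='e': π[13]=1 (border 'e')
j=14 s[j]='c': k: 1→0; π[14]=0 (border '')
j=15 s[j]='f': π[15]=0 (border '')
j=16 s[j]='d': π[16]=0 (border '')
j=17 s[j]='b': π[17]=0 (border '')
j=18 s[j]='a': π[18]=0 (border '')
j=19 s[j]='a': π[19]=0 (border '')

[0, 0, 0, 0, 0, 0, 1, 1, 2, 0, 0, 0, 0, 1, 0, 0, 0, 0, 0, 0]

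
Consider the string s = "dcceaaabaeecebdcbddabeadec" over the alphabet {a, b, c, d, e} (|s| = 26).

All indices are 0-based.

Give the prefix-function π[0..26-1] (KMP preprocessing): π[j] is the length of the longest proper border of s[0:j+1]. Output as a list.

[0, 0, 0, 0, 0, 0, 0, 0, 0, 0, 0, 0, 0, 0, 1, 2, 0, 1, 1, 0, 0, 0, 0, 1, 0, 0]

π[0] = 0
j=1 s[j]='c': π[1]=0 (border '')
j=2 s[j]='c': π[2]=0 (border '')
j=3 s[j]='e': π[3]=0 (border '')
j=4 s[j]='a': π[4]=0 (border '')
j=5 s[j]='a': π[5]=0 (border '')
j=6 s[j]='a': π[6]=0 (border '')
j=7 s[j]='b': π[7]=0 (border '')
j=8 s[j]='a': π[8]=0 (border '')
j=9 s[j]='e': π[9]=0 (border '')
j=10 s[j]='e': π[10]=0 (border '')
j=11 s[j]='c': π[11]=0 (border '')
j=12 s[j]='e': π[12]=0 (border '')
j=13 s[j]='b': π[13]=0 (border '')
j=14 s[j]='d': π[14]=1 (border 'd')
j=15 s[j]='c': π[15]=2 (border 'dc')
j=16 s[j]='b': k: 2→0; π[16]=0 (border '')
j=17 s[j]='d': π[17]=1 (border 'd')
j=18 s[j]='d': k: 1→0; π[18]=1 (border 'd')
j=19 s[j]='a': k: 1→0; π[19]=0 (border '')
j=20 s[j]='b': π[20]=0 (border '')
j=21 s[j]='e': π[21]=0 (border '')
j=22 s[j]='a': π[22]=0 (border '')
j=23 s[j]='d': π[23]=1 (border 'd')
j=24 s[j]='e': k: 1→0; π[24]=0 (border '')
j=25 s[j]='c': π[25]=0 (border '')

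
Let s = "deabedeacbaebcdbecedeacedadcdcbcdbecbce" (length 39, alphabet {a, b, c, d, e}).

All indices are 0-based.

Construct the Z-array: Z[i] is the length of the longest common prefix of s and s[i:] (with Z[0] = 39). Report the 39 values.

[39, 0, 0, 0, 0, 3, 0, 0, 0, 0, 0, 0, 0, 0, 1, 0, 0, 0, 0, 3, 0, 0, 0, 0, 1, 0, 1, 0, 1, 0, 0, 0, 1, 0, 0, 0, 0, 0, 0]

Z[0]=39
i=1: i≥r, start 0; Z[1]=0
i=2: i≥r, start 0; Z[2]=0
i=3: i≥r, start 0; Z[3]=0
i=4: i≥r, start 0; Z[4]=0
i=5: i≥r, start 0; Z[5]=3 grow→box=[5,8)
i=6: min(r-i=2, Z[1]=0)=0; Z[6]=0
i=7: min(r-i=1, Z[2]=0)=0; Z[7]=0
i=8: i≥r, start 0; Z[8]=0
i=9: i≥r, start 0; Z[9]=0
i=10: i≥r, start 0; Z[10]=0
i=11: i≥r, start 0; Z[11]=0
i=12: i≥r, start 0; Z[12]=0
i=13: i≥r, start 0; Z[13]=0
i=14: i≥r, start 0; Z[14]=1 grow→box=[14,15)
i=15: i≥r, start 0; Z[15]=0
i=16: i≥r, start 0; Z[16]=0
i=17: i≥r, start 0; Z[17]=0
i=18: i≥r, start 0; Z[18]=0
i=19: i≥r, start 0; Z[19]=3 grow→box=[19,22)
i=20: min(r-i=2, Z[1]=0)=0; Z[20]=0
i=21: min(r-i=1, Z[2]=0)=0; Z[21]=0
i=22: i≥r, start 0; Z[22]=0
i=23: i≥r, start 0; Z[23]=0
i=24: i≥r, start 0; Z[24]=1 grow→box=[24,25)
i=25: i≥r, start 0; Z[25]=0
i=26: i≥r, start 0; Z[26]=1 grow→box=[26,27)
i=27: i≥r, start 0; Z[27]=0
i=28: i≥r, start 0; Z[28]=1 grow→box=[28,29)
i=29: i≥r, start 0; Z[29]=0
i=30: i≥r, start 0; Z[30]=0
i=31: i≥r, start 0; Z[31]=0
i=32: i≥r, start 0; Z[32]=1 grow→box=[32,33)
i=33: i≥r, start 0; Z[33]=0
i=34: i≥r, start 0; Z[34]=0
i=35: i≥r, start 0; Z[35]=0
i=36: i≥r, start 0; Z[36]=0
i=37: i≥r, start 0; Z[37]=0
i=38: i≥r, start 0; Z[38]=0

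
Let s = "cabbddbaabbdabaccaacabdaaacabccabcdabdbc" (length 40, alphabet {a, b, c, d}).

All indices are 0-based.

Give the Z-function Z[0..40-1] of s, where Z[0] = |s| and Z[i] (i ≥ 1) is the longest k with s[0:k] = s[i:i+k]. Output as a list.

[40, 0, 0, 0, 0, 0, 0, 0, 0, 0, 0, 0, 0, 0, 0, 1, 2, 0, 0, 3, 0, 0, 0, 0, 0, 0, 3, 0, 0, 1, 3, 0, 0, 1, 0, 0, 0, 0, 0, 1]

Z[0]=40
i=1: i≥r, start 0; Z[1]=0
i=2: i≥r, start 0; Z[2]=0
i=3: i≥r, start 0; Z[3]=0
i=4: i≥r, start 0; Z[4]=0
i=5: i≥r, start 0; Z[5]=0
i=6: i≥r, start 0; Z[6]=0
i=7: i≥r, start 0; Z[7]=0
i=8: i≥r, start 0; Z[8]=0
i=9: i≥r, start 0; Z[9]=0
i=10: i≥r, start 0; Z[10]=0
i=11: i≥r, start 0; Z[11]=0
i=12: i≥r, start 0; Z[12]=0
i=13: i≥r, start 0; Z[13]=0
i=14: i≥r, start 0; Z[14]=0
i=15: i≥r, start 0; Z[15]=1 scan→box=[15,16)
i=16: i≥r, start 0; Z[16]=2 scan→box=[16,18)
i=17: min(r-i=1, Z[1]=0)=0; Z[17]=0
i=18: i≥r, start 0; Z[18]=0
i=19: i≥r, start 0; Z[19]=3 scan→box=[19,22)
i=20: min(r-i=2, Z[1]=0)=0; Z[20]=0
i=21: min(r-i=1, Z[2]=0)=0; Z[21]=0
i=22: i≥r, start 0; Z[22]=0
i=23: i≥r, start 0; Z[23]=0
i=24: i≥r, start 0; Z[24]=0
i=25: i≥r, start 0; Z[25]=0
i=26: i≥r, start 0; Z[26]=3 scan→box=[26,29)
i=27: min(r-i=2, Z[1]=0)=0; Z[27]=0
i=28: min(r-i=1, Z[2]=0)=0; Z[28]=0
i=29: i≥r, start 0; Z[29]=1 scan→box=[29,30)
i=30: i≥r, start 0; Z[30]=3 scan→box=[30,33)
i=31: min(r-i=2, Z[1]=0)=0; Z[31]=0
i=32: min(r-i=1, Z[2]=0)=0; Z[32]=0
i=33: i≥r, start 0; Z[33]=1 scan→box=[33,34)
i=34: i≥r, start 0; Z[34]=0
i=35: i≥r, start 0; Z[35]=0
i=36: i≥r, start 0; Z[36]=0
i=37: i≥r, start 0; Z[37]=0
i=38: i≥r, start 0; Z[38]=0
i=39: i≥r, start 0; Z[39]=1 scan→box=[39,40)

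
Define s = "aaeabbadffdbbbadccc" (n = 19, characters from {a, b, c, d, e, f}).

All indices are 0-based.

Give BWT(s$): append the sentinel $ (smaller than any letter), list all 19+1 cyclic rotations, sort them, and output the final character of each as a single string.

rank  rotation              last
    0  $aaeabbadffdbbbadccc  c
    1  aaeabbadffdbbbadccc$  $
    2  abbadffdbbbadccc$aae  e
    3  adccc$aaeabbadffdbbb  b
    4  adffdbbbadccc$aaeabb  b
    5  aeabbadffdbbbadccc$a  a
    6  badccc$aaeabbadffdbb  b
    7  badffdbbbadccc$aaeab  b
    8  bbadccc$aaeabbadffdb  b
    9  bbadffdbbbadccc$aaea  a
   10  bbbadccc$aaeabbadffd  d
   11  c$aaeabbadffdbbbadcc  c
   12  cc$aaeabbadffdbbbadc  c
   13  ccc$aaeabbadffdbbbad  d
   14  dbbbadccc$aaeabbadff  f
   15  dccc$aaeabbadffdbbba  a
   16  dffdbbbadccc$aaeabba  a
   17  eabbadffdbbbadccc$aa  a
   18  fdbbbadccc$aaeabbadf  f
   19  ffdbbbadccc$aaeabbad  d

c$ebbabbbadccdfaaafd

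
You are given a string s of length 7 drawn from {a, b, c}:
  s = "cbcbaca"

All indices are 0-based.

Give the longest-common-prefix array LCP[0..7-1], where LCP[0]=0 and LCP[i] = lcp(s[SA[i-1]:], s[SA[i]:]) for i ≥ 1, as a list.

sorted suffixes:
  #0 SA[0]=6  'a'
  #1 SA[1]=4  'aca'
  #2 SA[2]=3  'baca'
  #3 SA[3]=1  'bcbaca'
  #4 SA[4]=5  'ca'
  #5 SA[5]=2  'cbaca'
  #6 SA[6]=0  'cbcbaca'

SA = [6, 4, 3, 1, 5, 2, 0]
[i] adj suffixes → lcp
  [1] 6/4 → 1 ('a')
  [2] 4/3 → 0 ('')
  [3] 3/1 → 1 ('b')
  [4] 1/5 → 0 ('')
  [5] 5/2 → 1 ('c')
  [6] 2/0 → 2 ('cb')

[0, 1, 0, 1, 0, 1, 2]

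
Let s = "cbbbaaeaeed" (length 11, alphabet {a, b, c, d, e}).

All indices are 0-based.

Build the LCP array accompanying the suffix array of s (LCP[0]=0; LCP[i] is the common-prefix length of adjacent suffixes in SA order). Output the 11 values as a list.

[0, 1, 2, 0, 1, 2, 0, 0, 0, 1, 1]

rank→(start, suffix):
  0 → (4, 'aaeaeed')
  1 → (5, 'aeaeed')
  2 → (7, 'aeed')
  3 → (3, 'baaeaeed')
  4 → (2, 'bbaaeaeed')
  5 → (1, 'bbbaaeaeed')
  6 → (0, 'cbbbaaeaeed')
  7 → (10, 'd')
  8 → (6, 'eaeed')
  9 → (9, 'ed')
  10 → (8, 'eed')

SA = [4, 5, 7, 3, 2, 1, 0, 10, 6, 9, 8]
[i] adj suffixes → lcp
  [1] 4/5 → 1 ('a')
  [2] 5/7 → 2 ('ae')
  [3] 7/3 → 0 ('')
  [4] 3/2 → 1 ('b')
  [5] 2/1 → 2 ('bb')
  [6] 1/0 → 0 ('')
  [7] 0/10 → 0 ('')
  [8] 10/6 → 0 ('')
  [9] 6/9 → 1 ('e')
  [10] 9/8 → 1 ('e')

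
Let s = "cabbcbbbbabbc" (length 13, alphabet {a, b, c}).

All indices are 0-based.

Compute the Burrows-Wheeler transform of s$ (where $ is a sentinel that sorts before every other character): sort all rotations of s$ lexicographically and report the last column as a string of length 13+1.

rank  rotation        last
    0  $cabbcbbbbabbc  c
    1  abbc$cabbcbbbb  b
    2  abbcbbbbabbc$c  c
    3  babbc$cabbcbbb  b
    4  bbabbc$cabbcbb  b
    5  bbbabbc$cabbcb  b
    6  bbbbabbc$cabbc  c
    7  bbc$cabbcbbbba  a
    8  bbcbbbbabbc$ca  a
    9  bc$cabbcbbbbab  b
   10  bcbbbbabbc$cab  b
   11  c$cabbcbbbbabb  b
   12  cabbcbbbbabbc$  $
   13  cbbbbabbc$cabb  b

cbcbbbcaabbb$b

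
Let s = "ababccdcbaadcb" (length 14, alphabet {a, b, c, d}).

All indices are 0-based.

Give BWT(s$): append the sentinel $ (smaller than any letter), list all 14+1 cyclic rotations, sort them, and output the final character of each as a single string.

rank  rotation         last
    0  $ababccdcbaadcb  b
    1  aadcb$ababccdcb  b
    2  ababccdcbaadcb$  $
    3  abccdcbaadcb$ab  b
    4  adcb$ababccdcba  a
    5  b$ababccdcbaadc  c
    6  baadcb$ababccdc  c
    7  babccdcbaadcb$a  a
    8  bccdcbaadcb$aba  a
    9  cb$ababccdcbaad  d
   10  cbaadcb$ababccd  d
   11  ccdcbaadcb$abab  b
   12  cdcbaadcb$ababc  c
   13  dcb$ababccdcbaa  a
   14  dcbaadcb$ababcc  c

bb$baccaaddbcac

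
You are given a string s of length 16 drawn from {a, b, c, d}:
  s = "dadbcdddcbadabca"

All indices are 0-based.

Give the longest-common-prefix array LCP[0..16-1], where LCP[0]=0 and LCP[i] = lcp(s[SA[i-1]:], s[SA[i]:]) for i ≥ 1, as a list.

sorted suffixes:
  #0 SA[0]=15  'a'
  #1 SA[1]=12  'abca'
  #2 SA[2]=10  'adabca'
  #3 SA[3]=1  'adbcdddcbadabca'
  #4 SA[4]=9  'badabca'
  #5 SA[5]=13  'bca'
  #6 SA[6]=3  'bcdddcbadabca'
  #7 SA[7]=14  'ca'
  #8 SA[8]=8  'cbadabca'
  #9 SA[9]=4  'cdddcbadabca'
  #10 SA[10]=11  'dabca'
  #11 SA[11]=0  'dadbcdddcbadabca'
  #12 SA[12]=2  'dbcdddcbadabca'
  #13 SA[13]=7  'dcbadabca'
  #14 SA[14]=6  'ddcbadabca'
  #15 SA[15]=5  'dddcbadabca'

SA = [15, 12, 10, 1, 9, 13, 3, 14, 8, 4, 11, 0, 2, 7, 6, 5]
[i] adj suffixes → lcp
  [1] 15/12 → 1 ('a')
  [2] 12/10 → 1 ('a')
  [3] 10/1 → 2 ('ad')
  [4] 1/9 → 0 ('')
  [5] 9/13 → 1 ('b')
  [6] 13/3 → 2 ('bc')
  [7] 3/14 → 0 ('')
  [8] 14/8 → 1 ('c')
  [9] 8/4 → 1 ('c')
  [10] 4/11 → 0 ('')
  [11] 11/0 → 2 ('da')
  [12] 0/2 → 1 ('d')
  [13] 2/7 → 1 ('d')
  [14] 7/6 → 1 ('d')
  [15] 6/5 → 2 ('dd')

[0, 1, 1, 2, 0, 1, 2, 0, 1, 1, 0, 2, 1, 1, 1, 2]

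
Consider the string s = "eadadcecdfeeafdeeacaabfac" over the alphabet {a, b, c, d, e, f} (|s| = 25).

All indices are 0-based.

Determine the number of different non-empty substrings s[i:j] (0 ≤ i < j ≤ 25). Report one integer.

300

sorted suffixes:
  #0 SA[0]=19  'aabfac'
  #1 SA[1]=20  'abfac'
  #2 SA[2]=23  'ac'
  #3 SA[3]=17  'acaabfac'
  #4 SA[4]=1  'adadcecdfeeafdeeacaabfac'
  #5 SA[5]=3  'adcecdfeeafdeeacaabfac'
  #6 SA[6]=12  'afdeeacaabfac'
  #7 SA[7]=21  'bfac'
  #8 SA[8]=24  'c'
  #9 SA[9]=18  'caabfac'
  #10 SA[10]=7  'cdfeeafdeeacaabfac'
  #11 SA[11]=5  'cecdfeeafdeeacaabfac'
  #12 SA[12]=2  'dadcecdfeeafdeeacaabfac'
  #13 SA[13]=4  'dcecdfeeafdeeacaabfac'
  #14 SA[14]=14  'deeacaabfac'
  #15 SA[15]=8  'dfeeafdeeacaabfac'
  #16 SA[16]=16  'eacaabfac'
  #17 SA[17]=0  'eadadcecdfeeafdeeacaabfac'
  #18 SA[18]=11  'eafdeeacaabfac'
  #19 SA[19]=6  'ecdfeeafdeeacaabfac'
  #20 SA[20]=15  'eeacaabfac'
  #21 SA[21]=10  'eeafdeeacaabfac'
  #22 SA[22]=22  'fac'
  #23 SA[23]=13  'fdeeacaabfac'
  #24 SA[24]=9  'feeafdeeacaabfac'

SA = [19, 20, 23, 17, 1, 3, 12, 21, 24, 18, 7, 5, 2, 4, 14, 8, 16, 0, 11, 6, 15, 10, 22, 13, 9]
[i] adj suffixes → lcp
  [1] 19/20 → 1 ('a')
  [2] 20/23 → 1 ('a')
  [3] 23/17 → 2 ('ac')
  [4] 17/1 → 1 ('a')
  [5] 1/3 → 2 ('ad')
  [6] 3/12 → 1 ('a')
  [7] 12/21 → 0 ('')
  [8] 21/24 → 0 ('')
  [9] 24/18 → 1 ('c')
  [10] 18/7 → 1 ('c')
  [11] 7/5 → 1 ('c')
  [12] 5/2 → 0 ('')
  [13] 2/4 → 1 ('d')
  [14] 4/14 → 1 ('d')
  [15] 14/8 → 1 ('d')
  [16] 8/16 → 0 ('')
  [17] 16/0 → 2 ('ea')
  [18] 0/11 → 2 ('ea')
  [19] 11/6 → 1 ('e')
  [20] 6/15 → 1 ('e')
  [21] 15/10 → 3 ('eea')
  [22] 10/22 → 0 ('')
  [23] 22/13 → 1 ('f')
  [24] 13/9 → 1 ('f')

n(n+1)/2 = 25·26/2 = 325
Σ LCP = 0 + 1 + 1 + 2 + 1 + 2 + 1 + 0 + 0 + 1 + 1 + 1 + 0 + 1 + 1 + 1 + 0 + 2 + 2 + 1 + 1 + 3 + 0 + 1 + 1 = 25
distinct = 325 − 25 = 300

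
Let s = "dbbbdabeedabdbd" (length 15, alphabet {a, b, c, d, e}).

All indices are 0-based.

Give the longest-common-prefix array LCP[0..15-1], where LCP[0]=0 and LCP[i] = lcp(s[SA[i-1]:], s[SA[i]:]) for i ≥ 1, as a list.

rank→(start, suffix):
  0 → (10, 'abdbd')
  1 → (5, 'abeedabdbd')
  2 → (1, 'bbbdabeedabdbd')
  3 → (2, 'bbdabeedabdbd')
  4 → (13, 'bd')
  5 → (3, 'bdabeedabdbd')
  6 → (11, 'bdbd')
  7 → (6, 'beedabdbd')
  8 → (14, 'd')
  9 → (9, 'dabdbd')
  10 → (4, 'dabeedabdbd')
  11 → (0, 'dbbbdabeedabdbd')
  12 → (12, 'dbd')
  13 → (8, 'edabdbd')
  14 → (7, 'eedabdbd')

SA = [10, 5, 1, 2, 13, 3, 11, 6, 14, 9, 4, 0, 12, 8, 7]
rank  pair      lcp
   1  s[10:],s[5:]  2  'ab'
   2  s[5:],s[1:]  0  ''
   3  s[1:],s[2:]  2  'bb'
   4  s[2:],s[13:]  1  'b'
   5  s[13:],s[3:]  2  'bd'
   6  s[3:],s[11:]  2  'bd'
   7  s[11:],s[6:]  1  'b'
   8  s[6:],s[14:]  0  ''
   9  s[14:],s[9:]  1  'd'
  10  s[9:],s[4:]  3  'dab'
  11  s[4:],s[0:]  1  'd'
  12  s[0:],s[12:]  2  'db'
  13  s[12:],s[8:]  0  ''
  14  s[8:],s[7:]  1  'e'

[0, 2, 0, 2, 1, 2, 2, 1, 0, 1, 3, 1, 2, 0, 1]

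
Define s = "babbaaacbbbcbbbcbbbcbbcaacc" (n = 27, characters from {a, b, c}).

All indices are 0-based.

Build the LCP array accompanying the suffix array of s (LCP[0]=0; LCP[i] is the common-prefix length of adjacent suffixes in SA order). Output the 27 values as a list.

sorted suffixes:
  #0 SA[0]=4  'aaacbbbcbbbcbbbcbbcaacc'
  #1 SA[1]=5  'aacbbbcbbbcbbbcbbcaacc'
  #2 SA[2]=23  'aacc'
  #3 SA[3]=1  'abbaaacbbbcbbbcbbbcbbcaacc'
  #4 SA[4]=6  'acbbbcbbbcbbbcbbcaacc'
  #5 SA[5]=24  'acc'
  #6 SA[6]=3  'baaacbbbcbbbcbbbcbbcaacc'
  #7 SA[7]=0  'babbaaacbbbcbbbcbbbcbbcaacc'
  #8 SA[8]=2  'bbaaacbbbcbbbcbbbcbbcaacc'
  #9 SA[9]=8  'bbbcbbbcbbbcbbcaacc'
  #10 SA[10]=12  'bbbcbbbcbbcaacc'
  #11 SA[11]=16  'bbbcbbcaacc'
  #12 SA[12]=20  'bbcaacc'
  #13 SA[13]=9  'bbcbbbcbbbcbbcaacc'
  #14 SA[14]=13  'bbcbbbcbbcaacc'
  #15 SA[15]=17  'bbcbbcaacc'
  #16 SA[16]=21  'bcaacc'
  #17 SA[17]=10  'bcbbbcbbbcbbcaacc'
  #18 SA[18]=14  'bcbbbcbbcaacc'
  #19 SA[19]=18  'bcbbcaacc'
  #20 SA[20]=26  'c'
  #21 SA[21]=22  'caacc'
  #22 SA[22]=7  'cbbbcbbbcbbbcbbcaacc'
  #23 SA[23]=11  'cbbbcbbbcbbcaacc'
  #24 SA[24]=15  'cbbbcbbcaacc'
  #25 SA[25]=19  'cbbcaacc'
  #26 SA[26]=25  'cc'

SA = [4, 5, 23, 1, 6, 24, 3, 0, 2, 8, 12, 16, 20, 9, 13, 17, 21, 10, 14, 18, 26, 22, 7, 11, 15, 19, 25]
rank  pair      lcp
   1  s[4:],s[5:]  2  'aa'
   2  s[5:],s[23:]  3  'aac'
   3  s[23:],s[1:]  1  'a'
   4  s[1:],s[6:]  1  'a'
   5  s[6:],s[24:]  2  'ac'
   6  s[24:],s[3:]  0  ''
   7  s[3:],s[0:]  2  'ba'
   8  s[0:],s[2:]  1  'b'
   9  s[2:],s[8:]  2  'bb'
  10  s[8:],s[12:]  10  'bbbcbbbcbb'
  11  s[12:],s[16:]  6  'bbbcbb'
  12  s[16:],s[20:]  2  'bb'
  13  s[20:],s[9:]  3  'bbc'
  14  s[9:],s[13:]  9  'bbcbbbcbb'
  15  s[13:],s[17:]  5  'bbcbb'
  16  s[17:],s[21:]  1  'b'
  17  s[21:],s[10:]  2  'bc'
  18  s[10:],s[14:]  8  'bcbbbcbb'
  19  s[14:],s[18:]  4  'bcbb'
  20  s[18:],s[26:]  0  ''
  21  s[26:],s[22:]  1  'c'
  22  s[22:],s[7:]  1  'c'
  23  s[7:],s[11:]  11  'cbbbcbbbcbb'
  24  s[11:],s[15:]  7  'cbbbcbb'
  25  s[15:],s[19:]  3  'cbb'
  26  s[19:],s[25:]  1  'c'

[0, 2, 3, 1, 1, 2, 0, 2, 1, 2, 10, 6, 2, 3, 9, 5, 1, 2, 8, 4, 0, 1, 1, 11, 7, 3, 1]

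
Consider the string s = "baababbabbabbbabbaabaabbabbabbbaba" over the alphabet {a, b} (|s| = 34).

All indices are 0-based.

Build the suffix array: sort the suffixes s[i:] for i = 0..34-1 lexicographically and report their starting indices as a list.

[33, 17, 1, 20, 31, 18, 2, 14, 21, 4, 24, 7, 27, 10, 32, 16, 0, 19, 30, 13, 3, 23, 6, 26, 9, 15, 29, 12, 22, 5, 25, 8, 28, 11]

rank→(start, suffix):
  0 → (33, 'a')
  1 → (17, 'aabaabbabbabbbaba')
  2 → (1, 'aababbabbabbbabbaabaabbabbabbbaba')
  3 → (20, 'aabbabbabbbaba')
  4 → (31, 'aba')
  5 → (18, 'abaabbabbabbbaba')
  6 → (2, 'ababbabbabbbabbaabaabbabbabbbaba')
  7 → (14, 'abbaabaabbabbabbbaba')
  8 → (21, 'abbabbabbbaba')
  9 → (4, 'abbabbabbbabbaabaabbabbabbbaba')
  10 → (24, 'abbabbbaba')
  11 → (7, 'abbabbbabbaabaabbabbabbbaba')
  12 → (27, 'abbbaba')
  13 → (10, 'abbbabbaabaabbabbabbbaba')
  14 → (32, 'ba')
  15 → (16, 'baabaabbabbabbbaba')
  16 → (0, 'baababbabbabbbabbaabaabbabbabbbaba')
  17 → (19, 'baabbabbabbbaba')
  18 → (30, 'baba')
  19 → (13, 'babbaabaabbabbabbbaba')
  20 → (3, 'babbabbabbbabbaabaabbabbabbbaba')
  21 → (23, 'babbabbbaba')
  22 → (6, 'babbabbbabbaabaabbabbabbbaba')
  23 → (26, 'babbbaba')
  24 → (9, 'babbbabbaabaabbabbabbbaba')
  25 → (15, 'bbaabaabbabbabbbaba')
  26 → (29, 'bbaba')
  27 → (12, 'bbabbaabaabbabbabbbaba')
  28 → (22, 'bbabbabbbaba')
  29 → (5, 'bbabbabbbabbaabaabbabbabbbaba')
  30 → (25, 'bbabbbaba')
  31 → (8, 'bbabbbabbaabaabbabbabbbaba')
  32 → (28, 'bbbaba')
  33 → (11, 'bbbabbaabaabbabbabbbaba')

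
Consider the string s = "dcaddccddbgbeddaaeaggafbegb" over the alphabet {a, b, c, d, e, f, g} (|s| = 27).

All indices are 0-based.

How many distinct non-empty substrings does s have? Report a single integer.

353

sorted suffixes:
  #0 SA[0]=15  'aaeaggafbegb'
  #1 SA[1]=2  'addccddbgbeddaaeaggafbegb'
  #2 SA[2]=16  'aeaggafbegb'
  #3 SA[3]=21  'afbegb'
  #4 SA[4]=18  'aggafbegb'
  #5 SA[5]=26  'b'
  #6 SA[6]=11  'beddaaeaggafbegb'
  #7 SA[7]=23  'begb'
  #8 SA[8]=9  'bgbeddaaeaggafbegb'
  #9 SA[9]=1  'caddccddbgbeddaaeaggafbegb'
  #10 SA[10]=5  'ccddbgbeddaaeaggafbegb'
  #11 SA[11]=6  'cddbgbeddaaeaggafbegb'
  #12 SA[12]=14  'daaeaggafbegb'
  #13 SA[13]=8  'dbgbeddaaeaggafbegb'
  #14 SA[14]=0  'dcaddccddbgbeddaaeaggafbegb'
  #15 SA[15]=4  'dccddbgbeddaaeaggafbegb'
  #16 SA[16]=13  'ddaaeaggafbegb'
  #17 SA[17]=7  'ddbgbeddaaeaggafbegb'
  #18 SA[18]=3  'ddccddbgbeddaaeaggafbegb'
  #19 SA[19]=17  'eaggafbegb'
  #20 SA[20]=12  'eddaaeaggafbegb'
  #21 SA[21]=24  'egb'
  #22 SA[22]=22  'fbegb'
  #23 SA[23]=20  'gafbegb'
  #24 SA[24]=25  'gb'
  #25 SA[25]=10  'gbeddaaeaggafbegb'
  #26 SA[26]=19  'ggafbegb'

SA = [15, 2, 16, 21, 18, 26, 11, 23, 9, 1, 5, 6, 14, 8, 0, 4, 13, 7, 3, 17, 12, 24, 22, 20, 25, 10, 19]
i: (SA[i-1],SA[i]) lcp shared
  1: (15,2) 1 'a'
  2: (2,16) 1 'a'
  3: (16,21) 1 'a'
  4: (21,18) 1 'a'
  5: (18,26) 0 ''
  6: (26,11) 1 'b'
  7: (11,23) 2 'be'
  8: (23,9) 1 'b'
  9: (9,1) 0 ''
  10: (1,5) 1 'c'
  11: (5,6) 1 'c'
  12: (6,14) 0 ''
  13: (14,8) 1 'd'
  14: (8,0) 1 'd'
  15: (0,4) 2 'dc'
  16: (4,13) 1 'd'
  17: (13,7) 2 'dd'
  18: (7,3) 2 'dd'
  19: (3,17) 0 ''
  20: (17,12) 1 'e'
  21: (12,24) 1 'e'
  22: (24,22) 0 ''
  23: (22,20) 0 ''
  24: (20,25) 1 'g'
  25: (25,10) 2 'gb'
  26: (10,19) 1 'g'

n(n+1)/2 = 27·28/2 = 378
Σ LCP = 0 + 1 + 1 + 1 + 1 + 0 + 1 + 2 + 1 + 0 + 1 + 1 + 0 + 1 + 1 + 2 + 1 + 2 + 2 + 0 + 1 + 1 + 0 + 0 + 1 + 2 + 1 = 25
distinct = 378 − 25 = 353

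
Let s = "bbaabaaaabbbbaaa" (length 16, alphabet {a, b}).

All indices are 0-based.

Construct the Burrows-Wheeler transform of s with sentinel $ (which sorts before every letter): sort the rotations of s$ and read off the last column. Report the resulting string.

aaabbabaaababb$ba

rank  rotation           last
    0  $bbaabaaaabbbbaaa  a
    1  a$bbaabaaaabbbbaa  a
    2  aa$bbaabaaaabbbba  a
    3  aaa$bbaabaaaabbbb  b
    4  aaaabbbbaaa$bbaab  b
    5  aaabbbbaaa$bbaaba  a
    6  aabaaaabbbbaaa$bb  b
    7  aabbbbaaa$bbaabaa  a
    8  abaaaabbbbaaa$bba  a
    9  abbbbaaa$bbaabaaa  a
   10  baaa$bbaabaaaabbb  b
   11  baaaabbbbaaa$bbaa  a
   12  baabaaaabbbbaaa$b  b
   13  bbaaa$bbaabaaaabb  b
   14  bbaabaaaabbbbaaa$  $
   15  bbbaaa$bbaabaaaab  b
   16  bbbbaaa$bbaabaaaa  a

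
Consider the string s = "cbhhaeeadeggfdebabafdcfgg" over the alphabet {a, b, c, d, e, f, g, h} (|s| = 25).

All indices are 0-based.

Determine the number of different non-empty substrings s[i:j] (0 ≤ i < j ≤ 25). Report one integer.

304

rank→(start, suffix):
  0 → (16, 'abafdcfgg')
  1 → (7, 'adeggfdebabafdcfgg')
  2 → (4, 'aeeadeggfdebabafdcfgg')
  3 → (18, 'afdcfgg')
  4 → (15, 'babafdcfgg')
  5 → (17, 'bafdcfgg')
  6 → (1, 'bhhaeeadeggfdebabafdcfgg')
  7 → (0, 'cbhhaeeadeggfdebabafdcfgg')
  8 → (21, 'cfgg')
  9 → (20, 'dcfgg')
  10 → (13, 'debabafdcfgg')
  11 → (8, 'deggfdebabafdcfgg')
  12 → (6, 'eadeggfdebabafdcfgg')
  13 → (14, 'ebabafdcfgg')
  14 → (5, 'eeadeggfdebabafdcfgg')
  15 → (9, 'eggfdebabafdcfgg')
  16 → (19, 'fdcfgg')
  17 → (12, 'fdebabafdcfgg')
  18 → (22, 'fgg')
  19 → (24, 'g')
  20 → (11, 'gfdebabafdcfgg')
  21 → (23, 'gg')
  22 → (10, 'ggfdebabafdcfgg')
  23 → (3, 'haeeadeggfdebabafdcfgg')
  24 → (2, 'hhaeeadeggfdebabafdcfgg')

SA = [16, 7, 4, 18, 15, 17, 1, 0, 21, 20, 13, 8, 6, 14, 5, 9, 19, 12, 22, 24, 11, 23, 10, 3, 2]
i: (SA[i-1],SA[i]) lcp shared
  1: (16,7) 1 'a'
  2: (7,4) 1 'a'
  3: (4,18) 1 'a'
  4: (18,15) 0 ''
  5: (15,17) 2 'ba'
  6: (17,1) 1 'b'
  7: (1,0) 0 ''
  8: (0,21) 1 'c'
  9: (21,20) 0 ''
  10: (20,13) 1 'd'
  11: (13,8) 2 'de'
  12: (8,6) 0 ''
  13: (6,14) 1 'e'
  14: (14,5) 1 'e'
  15: (5,9) 1 'e'
  16: (9,19) 0 ''
  17: (19,12) 2 'fd'
  18: (12,22) 1 'f'
  19: (22,24) 0 ''
  20: (24,11) 1 'g'
  21: (11,23) 1 'g'
  22: (23,10) 2 'gg'
  23: (10,3) 0 ''
  24: (3,2) 1 'h'

n(n+1)/2 = 25·26/2 = 325
Σ LCP = 0 + 1 + 1 + 1 + 0 + 2 + 1 + 0 + 1 + 0 + 1 + 2 + 0 + 1 + 1 + 1 + 0 + 2 + 1 + 0 + 1 + 1 + 2 + 0 + 1 = 21
distinct = 325 − 21 = 304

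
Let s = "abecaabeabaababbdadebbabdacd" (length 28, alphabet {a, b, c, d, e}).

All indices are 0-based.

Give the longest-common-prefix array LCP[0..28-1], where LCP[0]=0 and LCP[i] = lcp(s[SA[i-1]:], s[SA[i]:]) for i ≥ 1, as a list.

rank→(start, suffix):
  0 → (10, 'aababbdadebbabdacd')
  1 → (4, 'aabeabaababbdadebbabdacd')
  2 → (8, 'abaababbdadebbabdacd')
  3 → (11, 'ababbdadebbabdacd')
  4 → (13, 'abbdadebbabdacd')
  5 → (22, 'abdacd')
  6 → (5, 'abeabaababbdadebbabdacd')
  7 → (0, 'abecaabeabaababbdadebbabdacd')
  8 → (25, 'acd')
  9 → (17, 'adebbabdacd')
  10 → (9, 'baababbdadebbabdacd')
  11 → (12, 'babbdadebbabdacd')
  12 → (21, 'babdacd')
  13 → (20, 'bbabdacd')
  14 → (14, 'bbdadebbabdacd')
  15 → (23, 'bdacd')
  16 → (15, 'bdadebbabdacd')
  17 → (6, 'beabaababbdadebbabdacd')
  18 → (1, 'becaabeabaababbdadebbabdacd')
  19 → (3, 'caabeabaababbdadebbabdacd')
  20 → (26, 'cd')
  21 → (27, 'd')
  22 → (24, 'dacd')
  23 → (16, 'dadebbabdacd')
  24 → (18, 'debbabdacd')
  25 → (7, 'eabaababbdadebbabdacd')
  26 → (19, 'ebbabdacd')
  27 → (2, 'ecaabeabaababbdadebbabdacd')

SA = [10, 4, 8, 11, 13, 22, 5, 0, 25, 17, 9, 12, 21, 20, 14, 23, 15, 6, 1, 3, 26, 27, 24, 16, 18, 7, 19, 2]
rank  pair      lcp
   1  s[10:],s[4:]  3  'aab'
   2  s[4:],s[8:]  1  'a'
   3  s[8:],s[11:]  3  'aba'
   4  s[11:],s[13:]  2  'ab'
   5  s[13:],s[22:]  2  'ab'
   6  s[22:],s[5:]  2  'ab'
   7  s[5:],s[0:]  3  'abe'
   8  s[0:],s[25:]  1  'a'
   9  s[25:],s[17:]  1  'a'
  10  s[17:],s[9:]  0  ''
  11  s[9:],s[12:]  2  'ba'
  12  s[12:],s[21:]  3  'bab'
  13  s[21:],s[20:]  1  'b'
  14  s[20:],s[14:]  2  'bb'
  15  s[14:],s[23:]  1  'b'
  16  s[23:],s[15:]  3  'bda'
  17  s[15:],s[6:]  1  'b'
  18  s[6:],s[1:]  2  'be'
  19  s[1:],s[3:]  0  ''
  20  s[3:],s[26:]  1  'c'
  21  s[26:],s[27:]  0  ''
  22  s[27:],s[24:]  1  'd'
  23  s[24:],s[16:]  2  'da'
  24  s[16:],s[18:]  1  'd'
  25  s[18:],s[7:]  0  ''
  26  s[7:],s[19:]  1  'e'
  27  s[19:],s[2:]  1  'e'

[0, 3, 1, 3, 2, 2, 2, 3, 1, 1, 0, 2, 3, 1, 2, 1, 3, 1, 2, 0, 1, 0, 1, 2, 1, 0, 1, 1]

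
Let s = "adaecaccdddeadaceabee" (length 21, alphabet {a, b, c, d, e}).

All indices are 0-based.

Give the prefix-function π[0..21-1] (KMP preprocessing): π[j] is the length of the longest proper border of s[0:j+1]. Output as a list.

[0, 0, 1, 0, 0, 1, 0, 0, 0, 0, 0, 0, 1, 2, 3, 0, 0, 1, 0, 0, 0]

π[0] = 0
j=1 s[j]='d': π[1]=0 (border '')
j=2 s[j]='a': π[2]=1 (border 'a')
j=3 s[j]='e': k: 1→0; π[3]=0 (border '')
j=4 s[j]='c': π[4]=0 (border '')
j=5 s[j]='a': π[5]=1 (border 'a')
j=6 s[j]='c': k: 1→0; π[6]=0 (border '')
j=7 s[j]='c': π[7]=0 (border '')
j=8 s[j]='d': π[8]=0 (border '')
j=9 s[j]='d': π[9]=0 (border '')
j=10 s[j]='d': π[10]=0 (border '')
j=11 s[j]='e': π[11]=0 (border '')
j=12 s[j]='a': π[12]=1 (border 'a')
j=13 s[j]='d': π[13]=2 (border 'ad')
j=14 s[j]='a': π[14]=3 (border 'ada')
j=15 s[j]='c': k: 3→1→0; π[15]=0 (border '')
j=16 s[j]='e': π[16]=0 (border '')
j=17 s[j]='a': π[17]=1 (border 'a')
j=18 s[j]='b': k: 1→0; π[18]=0 (border '')
j=19 s[j]='e': π[19]=0 (border '')
j=20 s[j]='e': π[20]=0 (border '')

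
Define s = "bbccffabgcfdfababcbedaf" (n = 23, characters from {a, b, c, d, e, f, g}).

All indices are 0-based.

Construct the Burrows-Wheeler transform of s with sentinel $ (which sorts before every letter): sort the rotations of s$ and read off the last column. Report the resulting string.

rank  rotation                  last
    0  $bbccffabgcfdfababcbedaf  f
    1  ababcbedaf$bbccffabgcfdf  f
    2  abcbedaf$bbccffabgcfdfab  b
    3  abgcfdfababcbedaf$bbccff  f
    4  af$bbccffabgcfdfababcbed  d
    5  babcbedaf$bbccffabgcfdfa  a
    6  bbccffabgcfdfababcbedaf$  $
    7  bcbedaf$bbccffabgcfdfaba  a
    8  bccffabgcfdfababcbedaf$b  b
    9  bedaf$bbccffabgcfdfababc  c
   10  bgcfdfababcbedaf$bbccffa  a
   11  cbedaf$bbccffabgcfdfabab  b
   12  ccffabgcfdfababcbedaf$bb  b
   13  cfdfababcbedaf$bbccffabg  g
   14  cffabgcfdfababcbedaf$bbc  c
   15  daf$bbccffabgcfdfababcbe  e
   16  dfababcbedaf$bbccffabgcf  f
   17  edaf$bbccffabgcfdfababcb  b
   18  f$bbccffabgcfdfababcbeda  a
   19  fababcbedaf$bbccffabgcfd  d
   20  fabgcfdfababcbedaf$bbccf  f
   21  fdfababcbedaf$bbccffabgc  c
   22  ffabgcfdfababcbedaf$bbcc  c
   23  gcfdfababcbedaf$bbccffab  b

ffbfda$abcabbgcefbadfccb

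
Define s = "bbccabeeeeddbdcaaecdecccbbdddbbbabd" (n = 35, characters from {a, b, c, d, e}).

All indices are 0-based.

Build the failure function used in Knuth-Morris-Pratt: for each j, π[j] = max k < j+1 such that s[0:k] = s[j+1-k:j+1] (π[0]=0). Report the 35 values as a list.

[0, 1, 0, 0, 0, 1, 0, 0, 0, 0, 0, 0, 1, 0, 0, 0, 0, 0, 0, 0, 0, 0, 0, 0, 1, 2, 0, 0, 0, 1, 2, 2, 0, 1, 0]

π[0] = 0
j=1 s[j]='b': π[1]=1 (border 'b')
j=2 s[j]='c': k: 1→0; π[2]=0 (border '')
j=3 s[j]='c': π[3]=0 (border '')
j=4 s[j]='a': π[4]=0 (border '')
j=5 s[j]='b': π[5]=1 (border 'b')
j=6 s[j]='e': k: 1→0; π[6]=0 (border '')
j=7 s[j]='e': π[7]=0 (border '')
j=8 s[j]='e': π[8]=0 (border '')
j=9 s[j]='e': π[9]=0 (border '')
j=10 s[j]='d': π[10]=0 (border '')
j=11 s[j]='d': π[11]=0 (border '')
j=12 s[j]='b': π[12]=1 (border 'b')
j=13 s[j]='d': k: 1→0; π[13]=0 (border '')
j=14 s[j]='c': π[14]=0 (border '')
j=15 s[j]='a': π[15]=0 (border '')
j=16 s[j]='a': π[16]=0 (border '')
j=17 s[j]='e': π[17]=0 (border '')
j=18 s[j]='c': π[18]=0 (border '')
j=19 s[j]='d': π[19]=0 (border '')
j=20 s[j]='e': π[20]=0 (border '')
j=21 s[j]='c': π[21]=0 (border '')
j=22 s[j]='c': π[22]=0 (border '')
j=23 s[j]='c': π[23]=0 (border '')
j=24 s[j]='b': π[24]=1 (border 'b')
j=25 s[j]='b': π[25]=2 (border 'bb')
j=26 s[j]='d': k: 2→1→0; π[26]=0 (border '')
j=27 s[j]='d': π[27]=0 (border '')
j=28 s[j]='d': π[28]=0 (border '')
j=29 s[j]='b': π[29]=1 (border 'b')
j=30 s[j]='b': π[30]=2 (border 'bb')
j=31 s[j]='b': k: 2→1; π[31]=2 (border 'bb')
j=32 s[j]='a': k: 2→1→0; π[32]=0 (border '')
j=33 s[j]='b': π[33]=1 (border 'b')
j=34 s[j]='d': k: 1→0; π[34]=0 (border '')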